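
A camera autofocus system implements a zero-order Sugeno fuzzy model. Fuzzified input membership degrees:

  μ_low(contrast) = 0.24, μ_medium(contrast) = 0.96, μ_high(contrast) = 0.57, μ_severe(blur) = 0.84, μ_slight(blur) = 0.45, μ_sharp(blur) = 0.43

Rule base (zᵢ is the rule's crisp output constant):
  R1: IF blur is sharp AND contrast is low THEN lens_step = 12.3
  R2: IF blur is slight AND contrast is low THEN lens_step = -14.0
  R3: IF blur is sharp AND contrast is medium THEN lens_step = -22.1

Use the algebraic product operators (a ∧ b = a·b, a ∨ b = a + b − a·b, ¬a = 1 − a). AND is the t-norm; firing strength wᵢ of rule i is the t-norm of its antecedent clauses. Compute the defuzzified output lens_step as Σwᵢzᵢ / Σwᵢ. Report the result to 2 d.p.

-15.01

R1 (z=12.3): sharp=0.43, low=0.24; AND[a·b] → w = 0.1032
R2 (z=-14.0): slight=0.45, low=0.24; AND[a·b] → w = 0.1080
R3 (z=-22.1): sharp=0.43, medium=0.96; AND[a·b] → w = 0.4128
Weighted average = (0.1032·12.3 + 0.1080·-14.0 + 0.4128·-22.1) / (0.1032 + 0.1080 + 0.4128)
  = -9.3655 / 0.6240 = -15.01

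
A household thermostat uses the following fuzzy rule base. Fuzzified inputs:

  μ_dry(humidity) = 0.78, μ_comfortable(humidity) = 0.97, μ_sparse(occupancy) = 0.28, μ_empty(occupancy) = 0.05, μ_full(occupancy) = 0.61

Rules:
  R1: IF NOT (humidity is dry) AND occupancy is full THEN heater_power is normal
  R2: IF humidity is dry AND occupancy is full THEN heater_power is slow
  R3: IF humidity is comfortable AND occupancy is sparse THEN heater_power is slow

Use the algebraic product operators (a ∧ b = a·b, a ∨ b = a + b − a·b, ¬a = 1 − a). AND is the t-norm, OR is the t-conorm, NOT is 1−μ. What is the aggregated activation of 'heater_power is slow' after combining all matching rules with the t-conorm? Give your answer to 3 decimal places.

R1: ¬dry=1−0.78=0.22, full=0.61; AND[a·b] → w = 0.1342
R2: dry=0.78, full=0.61; AND[a·b] → w = 0.4758
R3: comfortable=0.97, sparse=0.28; AND[a·b] → w = 0.2716
Rules with consequent 'slow': {R2, R3} → strengths 0.4758, 0.2716
Aggregate via t-conorm [a + b − a·b]: 0.6182

0.618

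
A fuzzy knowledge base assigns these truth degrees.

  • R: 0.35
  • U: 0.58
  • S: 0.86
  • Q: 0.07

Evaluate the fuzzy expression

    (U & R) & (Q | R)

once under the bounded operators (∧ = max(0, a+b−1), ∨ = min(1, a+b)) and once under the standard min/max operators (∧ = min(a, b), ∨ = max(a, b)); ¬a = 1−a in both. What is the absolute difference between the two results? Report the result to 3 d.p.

Under bounded:
  U & R = max(0, a+b−1) on (0.58, 0.35) = 0.00
  Q | R = min(1, a+b) on (0.07, 0.35) = 0.42
  (U & R) & (Q | R) = max(0, a+b−1) on (0.00, 0.42) = 0.00
  → value = 0.0000
Under standard min/max:
  U & R = min(a, b) on (0.58, 0.35) = 0.35
  Q | R = max(a, b) on (0.07, 0.35) = 0.35
  (U & R) & (Q | R) = min(a, b) on (0.35, 0.35) = 0.35
  → value = 0.3500
|0.0000 − 0.3500| = 0.350

0.350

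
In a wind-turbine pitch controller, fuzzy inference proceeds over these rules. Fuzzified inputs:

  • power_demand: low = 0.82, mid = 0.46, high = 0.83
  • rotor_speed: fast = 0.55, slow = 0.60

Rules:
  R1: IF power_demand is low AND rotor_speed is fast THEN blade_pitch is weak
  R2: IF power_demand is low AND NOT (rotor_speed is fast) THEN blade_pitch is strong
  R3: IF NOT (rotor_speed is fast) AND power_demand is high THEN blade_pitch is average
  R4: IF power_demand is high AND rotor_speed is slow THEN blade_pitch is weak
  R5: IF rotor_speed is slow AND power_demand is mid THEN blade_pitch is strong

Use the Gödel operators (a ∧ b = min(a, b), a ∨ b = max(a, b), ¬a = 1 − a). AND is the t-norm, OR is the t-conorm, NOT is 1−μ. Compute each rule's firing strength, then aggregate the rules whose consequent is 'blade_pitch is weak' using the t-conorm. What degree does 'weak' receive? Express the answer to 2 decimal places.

R1: low=0.82, fast=0.55; AND[min(a, b)] → w = 0.55
R2: low=0.82, ¬fast=1−0.55=0.45; AND[min(a, b)] → w = 0.45
R3: ¬fast=1−0.55=0.45, high=0.83; AND[min(a, b)] → w = 0.45
R4: high=0.83, slow=0.60; AND[min(a, b)] → w = 0.60
R5: slow=0.60, mid=0.46; AND[min(a, b)] → w = 0.46
Rules with consequent 'weak': {R1, R4} → strengths 0.55, 0.60
Aggregate via t-conorm [max(a, b)]: 0.60

0.60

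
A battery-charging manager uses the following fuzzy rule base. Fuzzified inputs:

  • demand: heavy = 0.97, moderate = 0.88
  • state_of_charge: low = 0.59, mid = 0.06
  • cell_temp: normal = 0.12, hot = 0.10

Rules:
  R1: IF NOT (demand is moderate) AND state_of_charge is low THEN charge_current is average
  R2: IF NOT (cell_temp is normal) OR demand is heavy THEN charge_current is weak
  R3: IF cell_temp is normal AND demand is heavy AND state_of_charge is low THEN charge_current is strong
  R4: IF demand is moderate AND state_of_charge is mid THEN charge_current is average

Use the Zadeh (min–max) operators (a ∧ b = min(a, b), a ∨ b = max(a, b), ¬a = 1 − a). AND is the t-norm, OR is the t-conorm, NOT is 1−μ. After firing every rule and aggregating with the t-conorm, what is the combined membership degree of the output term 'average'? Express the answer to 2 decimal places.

R1: ¬moderate=1−0.88=0.12, low=0.59; AND[min(a, b)] → w = 0.12
R2: ¬normal=1−0.12=0.88, heavy=0.97; OR[max(a, b)] → w = 0.97
R3: normal=0.12, heavy=0.97, low=0.59; AND[min(a, b)] → w = 0.12
R4: moderate=0.88, mid=0.06; AND[min(a, b)] → w = 0.06
Rules with consequent 'average': {R1, R4} → strengths 0.12, 0.06
Aggregate via t-conorm [max(a, b)]: 0.12

0.12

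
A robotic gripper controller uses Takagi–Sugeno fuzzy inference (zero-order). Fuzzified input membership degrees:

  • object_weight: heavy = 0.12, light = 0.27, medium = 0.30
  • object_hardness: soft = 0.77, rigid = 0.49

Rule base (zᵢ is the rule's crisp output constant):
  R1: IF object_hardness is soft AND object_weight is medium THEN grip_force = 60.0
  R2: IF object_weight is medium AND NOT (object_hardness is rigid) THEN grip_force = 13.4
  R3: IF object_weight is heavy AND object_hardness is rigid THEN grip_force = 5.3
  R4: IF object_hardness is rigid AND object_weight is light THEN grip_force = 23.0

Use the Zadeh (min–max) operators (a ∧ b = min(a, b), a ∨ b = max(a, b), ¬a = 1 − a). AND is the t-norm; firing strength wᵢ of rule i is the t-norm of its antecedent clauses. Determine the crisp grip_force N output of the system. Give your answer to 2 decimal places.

R1 (z=60.0): soft=0.77, medium=0.30; AND[min(a, b)] → w = 0.30
R2 (z=13.4): medium=0.30, ¬rigid=1−0.49=0.51; AND[min(a, b)] → w = 0.30
R3 (z=5.3): heavy=0.12, rigid=0.49; AND[min(a, b)] → w = 0.12
R4 (z=23.0): rigid=0.49, light=0.27; AND[min(a, b)] → w = 0.27
Weighted average = (0.30·60.0 + 0.30·13.4 + 0.12·5.3 + 0.27·23.0) / (0.30 + 0.30 + 0.12 + 0.27)
  = 28.8660 / 0.9900 = 29.16

29.16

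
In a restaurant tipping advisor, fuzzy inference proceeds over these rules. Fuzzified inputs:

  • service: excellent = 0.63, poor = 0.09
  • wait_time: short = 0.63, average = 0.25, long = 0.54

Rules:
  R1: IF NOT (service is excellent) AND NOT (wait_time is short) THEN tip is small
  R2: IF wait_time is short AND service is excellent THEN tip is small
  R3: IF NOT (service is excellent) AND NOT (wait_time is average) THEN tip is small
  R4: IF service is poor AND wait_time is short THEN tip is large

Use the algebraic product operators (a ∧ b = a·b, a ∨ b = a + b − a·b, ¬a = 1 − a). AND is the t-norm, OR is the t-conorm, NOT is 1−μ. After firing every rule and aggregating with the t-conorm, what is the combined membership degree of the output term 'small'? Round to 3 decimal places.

R1: ¬excellent=1−0.63=0.37, ¬short=1−0.63=0.37; AND[a·b] → w = 0.1369
R2: short=0.63, excellent=0.63; AND[a·b] → w = 0.3969
R3: ¬excellent=1−0.63=0.37, ¬average=1−0.25=0.75; AND[a·b] → w = 0.2775
R4: poor=0.09, short=0.63; AND[a·b] → w = 0.0567
Rules with consequent 'small': {R1, R2, R3} → strengths 0.1369, 0.3969, 0.2775
Aggregate via t-conorm [a + b − a·b]: 0.6239

0.624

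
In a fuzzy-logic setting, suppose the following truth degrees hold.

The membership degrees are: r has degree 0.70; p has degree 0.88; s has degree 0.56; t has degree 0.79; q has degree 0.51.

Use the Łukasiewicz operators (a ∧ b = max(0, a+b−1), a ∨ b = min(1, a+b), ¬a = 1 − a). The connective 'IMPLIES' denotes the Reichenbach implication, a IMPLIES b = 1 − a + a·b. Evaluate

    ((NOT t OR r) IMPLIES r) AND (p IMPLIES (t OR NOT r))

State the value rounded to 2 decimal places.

0.73

NOT t = 1 − 0.79 = 0.21
NOT t OR r = min(1, a+b) on (0.21, 0.70) = 0.91
(NOT t OR r) IMPLIES r  [Reichenbach: 1 − a + a·b] with a=0.91, b=0.70 → 0.73
NOT r = 1 − 0.70 = 0.30
t OR NOT r = min(1, a+b) on (0.79, 0.30) = 1.00
p IMPLIES (t OR NOT r)  [Reichenbach: 1 − a + a·b] with a=0.88, b=1.00 → 1.00
((NOT t OR r) IMPLIES r) AND (p IMPLIES (t OR NOT r)) = max(0, a+b−1) on (0.73, 1.00) = 0.73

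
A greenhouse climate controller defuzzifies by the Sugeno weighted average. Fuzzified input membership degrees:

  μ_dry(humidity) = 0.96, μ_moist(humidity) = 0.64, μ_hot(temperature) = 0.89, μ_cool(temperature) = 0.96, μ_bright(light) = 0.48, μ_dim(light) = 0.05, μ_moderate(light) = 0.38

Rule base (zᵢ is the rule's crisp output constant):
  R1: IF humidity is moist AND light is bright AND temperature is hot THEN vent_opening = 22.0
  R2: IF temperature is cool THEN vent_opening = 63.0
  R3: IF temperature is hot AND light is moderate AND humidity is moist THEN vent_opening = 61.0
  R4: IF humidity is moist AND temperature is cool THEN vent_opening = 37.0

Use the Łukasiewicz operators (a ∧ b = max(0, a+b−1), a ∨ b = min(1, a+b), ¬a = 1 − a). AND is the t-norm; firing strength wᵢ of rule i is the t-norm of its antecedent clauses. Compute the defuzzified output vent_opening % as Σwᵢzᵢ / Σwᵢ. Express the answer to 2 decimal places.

52.80

R1 (z=22.0): moist=0.64, bright=0.48, hot=0.89; AND[max(0, a+b−1)] → w = 0.01
R2 (z=63.0): cool=0.96 → w = 0.96
R3 (z=61.0): hot=0.89, moderate=0.38, moist=0.64; AND[max(0, a+b−1)] → w = 0.00
R4 (z=37.0): moist=0.64, cool=0.96; AND[max(0, a+b−1)] → w = 0.60
Weighted average = (0.01·22.0 + 0.96·63.0 + 0.00·61.0 + 0.60·37.0) / (0.01 + 0.96 + 0.00 + 0.60)
  = 82.9000 / 1.5700 = 52.80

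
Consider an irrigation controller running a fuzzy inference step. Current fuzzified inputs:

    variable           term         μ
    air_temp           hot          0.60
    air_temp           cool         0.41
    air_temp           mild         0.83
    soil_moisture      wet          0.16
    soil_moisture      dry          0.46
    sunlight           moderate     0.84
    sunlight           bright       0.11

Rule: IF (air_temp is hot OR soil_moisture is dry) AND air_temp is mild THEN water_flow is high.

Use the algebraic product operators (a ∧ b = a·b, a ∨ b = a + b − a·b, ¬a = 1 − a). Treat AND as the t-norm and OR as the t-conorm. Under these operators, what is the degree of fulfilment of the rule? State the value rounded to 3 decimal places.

firing strength: (hot=0.60 OR dry=0.46) = 0.7840; AND[a·b] with mild=0.83 → w = 0.6507

0.651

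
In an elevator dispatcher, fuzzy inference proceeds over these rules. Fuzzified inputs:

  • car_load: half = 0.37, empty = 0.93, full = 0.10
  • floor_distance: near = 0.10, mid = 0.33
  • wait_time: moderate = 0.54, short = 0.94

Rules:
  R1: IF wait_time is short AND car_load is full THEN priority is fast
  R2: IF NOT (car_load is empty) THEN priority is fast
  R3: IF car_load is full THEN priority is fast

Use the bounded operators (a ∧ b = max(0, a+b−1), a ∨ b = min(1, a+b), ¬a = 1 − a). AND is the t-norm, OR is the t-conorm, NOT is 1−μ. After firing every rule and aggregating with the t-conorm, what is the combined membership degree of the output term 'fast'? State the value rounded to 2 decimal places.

0.21

R1: short=0.94, full=0.10; AND[max(0, a+b−1)] → w = 0.04
R2: ¬empty=1−0.93=0.07 → w = 0.07
R3: full=0.10 → w = 0.10
Rules with consequent 'fast': {R1, R2, R3} → strengths 0.04, 0.07, 0.10
Aggregate via t-conorm [min(1, a+b)]: 0.21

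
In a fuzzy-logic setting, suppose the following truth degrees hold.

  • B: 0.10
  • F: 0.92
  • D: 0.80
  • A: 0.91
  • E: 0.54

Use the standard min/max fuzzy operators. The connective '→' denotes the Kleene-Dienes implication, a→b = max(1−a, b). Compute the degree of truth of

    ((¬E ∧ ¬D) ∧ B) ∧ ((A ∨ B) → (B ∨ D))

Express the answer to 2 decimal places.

0.10

¬E = 1 − 0.54 = 0.46
¬D = 1 − 0.80 = 0.20
¬E ∧ ¬D = min(a, b) on (0.46, 0.20) = 0.20
(¬E ∧ ¬D) ∧ B = min(a, b) on (0.20, 0.10) = 0.10
A ∨ B = max(a, b) on (0.91, 0.10) = 0.91
B ∨ D = max(a, b) on (0.10, 0.80) = 0.80
(A ∨ B) → (B ∨ D)  [Kleene-Dienes: max(1−a, b)] with a=0.91, b=0.80 → 0.80
((¬E ∧ ¬D) ∧ B) ∧ ((A ∨ B) → (B ∨ D)) = min(a, b) on (0.10, 0.80) = 0.10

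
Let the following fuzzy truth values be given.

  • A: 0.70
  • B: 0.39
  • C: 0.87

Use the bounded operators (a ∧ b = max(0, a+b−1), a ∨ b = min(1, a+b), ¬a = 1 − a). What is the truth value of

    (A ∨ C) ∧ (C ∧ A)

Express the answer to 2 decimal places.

0.57

A ∨ C = min(1, a+b) on (0.70, 0.87) = 1.00
C ∧ A = max(0, a+b−1) on (0.87, 0.70) = 0.57
(A ∨ C) ∧ (C ∧ A) = max(0, a+b−1) on (1.00, 0.57) = 0.57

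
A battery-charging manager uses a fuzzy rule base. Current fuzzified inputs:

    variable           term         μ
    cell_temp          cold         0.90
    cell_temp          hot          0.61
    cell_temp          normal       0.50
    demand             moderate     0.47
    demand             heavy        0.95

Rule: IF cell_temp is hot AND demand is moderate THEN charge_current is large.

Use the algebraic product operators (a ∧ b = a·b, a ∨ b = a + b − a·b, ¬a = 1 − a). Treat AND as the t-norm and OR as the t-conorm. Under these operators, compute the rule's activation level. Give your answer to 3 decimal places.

0.287

firing strength: hot=0.61, moderate=0.47; AND[a·b] → w = 0.2867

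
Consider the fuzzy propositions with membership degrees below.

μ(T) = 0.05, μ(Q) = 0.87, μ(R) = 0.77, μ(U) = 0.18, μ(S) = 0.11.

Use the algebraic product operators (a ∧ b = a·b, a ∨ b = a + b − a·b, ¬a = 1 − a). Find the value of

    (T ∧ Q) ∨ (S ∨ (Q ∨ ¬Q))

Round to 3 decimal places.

0.904

T ∧ Q = a·b on (0.0500, 0.8700) = 0.0435
¬Q = 1 − 0.8700 = 0.1300
Q ∨ ¬Q = a + b − a·b on (0.8700, 0.1300) = 0.8869
S ∨ (Q ∨ ¬Q) = a + b − a·b on (0.1100, 0.8869) = 0.8993
(T ∧ Q) ∨ (S ∨ (Q ∨ ¬Q)) = a + b − a·b on (0.0435, 0.8993) = 0.9037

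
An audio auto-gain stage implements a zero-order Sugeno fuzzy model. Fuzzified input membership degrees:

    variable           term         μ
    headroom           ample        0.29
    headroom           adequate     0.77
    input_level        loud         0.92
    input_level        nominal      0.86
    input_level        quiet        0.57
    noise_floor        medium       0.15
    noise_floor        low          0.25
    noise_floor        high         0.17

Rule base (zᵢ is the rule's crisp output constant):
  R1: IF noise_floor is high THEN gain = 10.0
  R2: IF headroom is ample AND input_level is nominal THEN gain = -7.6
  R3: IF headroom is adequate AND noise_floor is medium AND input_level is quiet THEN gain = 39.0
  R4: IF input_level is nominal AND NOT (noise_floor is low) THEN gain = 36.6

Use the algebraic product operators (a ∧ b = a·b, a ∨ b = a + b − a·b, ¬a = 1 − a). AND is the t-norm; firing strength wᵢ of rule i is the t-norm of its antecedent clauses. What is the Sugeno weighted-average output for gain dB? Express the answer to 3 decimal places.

R1 (z=10.0): high=0.17 → w = 0.1700
R2 (z=-7.6): ample=0.29, nominal=0.86; AND[a·b] → w = 0.2494
R3 (z=39.0): adequate=0.77, medium=0.15, quiet=0.57; AND[a·b] → w = 0.0658
R4 (z=36.6): nominal=0.86, ¬low=1−0.25=0.75; AND[a·b] → w = 0.6450
Weighted average = (0.1700·10.0 + 0.2494·-7.6 + 0.0658·39.0 + 0.6450·36.6) / (0.1700 + 0.2494 + 0.0658 + 0.6450)
  = 25.9791 / 1.1302 = 22.986

22.986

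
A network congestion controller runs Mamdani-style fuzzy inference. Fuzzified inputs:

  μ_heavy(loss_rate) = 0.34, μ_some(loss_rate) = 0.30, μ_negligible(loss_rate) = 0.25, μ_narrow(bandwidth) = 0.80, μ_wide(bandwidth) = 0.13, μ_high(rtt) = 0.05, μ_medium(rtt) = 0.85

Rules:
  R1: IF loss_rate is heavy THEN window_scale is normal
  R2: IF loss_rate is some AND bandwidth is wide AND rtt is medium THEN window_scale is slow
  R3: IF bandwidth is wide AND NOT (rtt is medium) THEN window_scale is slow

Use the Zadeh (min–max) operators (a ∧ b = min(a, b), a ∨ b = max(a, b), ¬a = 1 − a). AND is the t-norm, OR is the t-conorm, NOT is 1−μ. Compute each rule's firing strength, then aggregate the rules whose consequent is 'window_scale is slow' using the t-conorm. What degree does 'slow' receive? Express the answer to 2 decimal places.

0.13

R1: heavy=0.34 → w = 0.34
R2: some=0.30, wide=0.13, medium=0.85; AND[min(a, b)] → w = 0.13
R3: wide=0.13, ¬medium=1−0.85=0.15; AND[min(a, b)] → w = 0.13
Rules with consequent 'slow': {R2, R3} → strengths 0.13, 0.13
Aggregate via t-conorm [max(a, b)]: 0.13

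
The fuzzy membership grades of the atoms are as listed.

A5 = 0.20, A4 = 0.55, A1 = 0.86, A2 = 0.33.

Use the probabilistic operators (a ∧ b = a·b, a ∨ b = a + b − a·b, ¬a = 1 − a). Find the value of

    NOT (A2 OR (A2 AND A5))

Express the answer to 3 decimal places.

A2 AND A5 = a·b on (0.3300, 0.2000) = 0.0660
A2 OR (A2 AND A5) = a + b − a·b on (0.3300, 0.0660) = 0.3742
NOT (A2 OR (A2 AND A5)) = 1 − 0.3742 = 0.6258

0.626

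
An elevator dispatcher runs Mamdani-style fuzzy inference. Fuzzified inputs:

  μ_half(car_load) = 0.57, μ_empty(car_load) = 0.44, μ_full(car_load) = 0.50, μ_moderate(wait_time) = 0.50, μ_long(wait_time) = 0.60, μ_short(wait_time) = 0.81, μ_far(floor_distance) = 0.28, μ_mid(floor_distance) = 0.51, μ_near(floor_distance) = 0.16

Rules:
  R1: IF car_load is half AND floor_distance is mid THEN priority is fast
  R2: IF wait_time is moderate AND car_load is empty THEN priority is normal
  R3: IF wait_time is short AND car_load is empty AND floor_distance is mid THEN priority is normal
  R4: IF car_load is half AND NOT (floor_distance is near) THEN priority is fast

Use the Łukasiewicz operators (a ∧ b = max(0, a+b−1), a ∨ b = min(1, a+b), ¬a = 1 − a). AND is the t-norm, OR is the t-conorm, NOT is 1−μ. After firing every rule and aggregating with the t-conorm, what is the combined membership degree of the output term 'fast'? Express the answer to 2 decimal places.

0.49

R1: half=0.57, mid=0.51; AND[max(0, a+b−1)] → w = 0.08
R2: moderate=0.50, empty=0.44; AND[max(0, a+b−1)] → w = 0.00
R3: short=0.81, empty=0.44, mid=0.51; AND[max(0, a+b−1)] → w = 0.00
R4: half=0.57, ¬near=1−0.16=0.84; AND[max(0, a+b−1)] → w = 0.41
Rules with consequent 'fast': {R1, R4} → strengths 0.08, 0.41
Aggregate via t-conorm [min(1, a+b)]: 0.49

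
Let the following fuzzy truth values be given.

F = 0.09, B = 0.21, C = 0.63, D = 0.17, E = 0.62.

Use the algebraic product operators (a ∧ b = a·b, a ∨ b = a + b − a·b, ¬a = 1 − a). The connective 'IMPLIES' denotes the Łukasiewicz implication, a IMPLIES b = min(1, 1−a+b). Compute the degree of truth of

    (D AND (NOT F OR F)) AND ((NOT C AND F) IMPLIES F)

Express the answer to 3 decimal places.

0.156

NOT F = 1 − 0.0900 = 0.9100
NOT F OR F = a + b − a·b on (0.9100, 0.0900) = 0.9181
D AND (NOT F OR F) = a·b on (0.1700, 0.9181) = 0.1561
NOT C = 1 − 0.6300 = 0.3700
NOT C AND F = a·b on (0.3700, 0.0900) = 0.0333
(NOT C AND F) IMPLIES F  [Łukasiewicz: min(1, 1−a+b)] with a=0.0333, b=0.0900 → 1.0000
(D AND (NOT F OR F)) AND ((NOT C AND F) IMPLIES F) = a·b on (0.1561, 1.0000) = 0.1561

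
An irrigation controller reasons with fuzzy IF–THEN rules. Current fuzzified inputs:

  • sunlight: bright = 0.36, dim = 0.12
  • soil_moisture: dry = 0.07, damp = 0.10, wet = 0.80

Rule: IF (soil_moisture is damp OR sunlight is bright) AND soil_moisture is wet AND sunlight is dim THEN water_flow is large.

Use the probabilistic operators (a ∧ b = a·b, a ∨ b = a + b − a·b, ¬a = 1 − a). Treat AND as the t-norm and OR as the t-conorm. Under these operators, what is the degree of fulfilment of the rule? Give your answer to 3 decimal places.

firing strength: (damp=0.10 OR bright=0.36) = 0.4240; AND[a·b] with wet=0.80, dim=0.12 → w = 0.0407

0.041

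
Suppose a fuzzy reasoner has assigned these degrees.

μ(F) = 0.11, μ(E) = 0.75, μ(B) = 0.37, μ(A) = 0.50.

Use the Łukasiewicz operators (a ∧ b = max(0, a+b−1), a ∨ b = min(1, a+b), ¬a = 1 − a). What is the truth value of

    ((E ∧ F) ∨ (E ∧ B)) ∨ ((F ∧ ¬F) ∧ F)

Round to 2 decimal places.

E ∧ F = max(0, a+b−1) on (0.75, 0.11) = 0.00
E ∧ B = max(0, a+b−1) on (0.75, 0.37) = 0.12
(E ∧ F) ∨ (E ∧ B) = min(1, a+b) on (0.00, 0.12) = 0.12
¬F = 1 − 0.11 = 0.89
F ∧ ¬F = max(0, a+b−1) on (0.11, 0.89) = 0.00
(F ∧ ¬F) ∧ F = max(0, a+b−1) on (0.00, 0.11) = 0.00
((E ∧ F) ∨ (E ∧ B)) ∨ ((F ∧ ¬F) ∧ F) = min(1, a+b) on (0.12, 0.00) = 0.12

0.12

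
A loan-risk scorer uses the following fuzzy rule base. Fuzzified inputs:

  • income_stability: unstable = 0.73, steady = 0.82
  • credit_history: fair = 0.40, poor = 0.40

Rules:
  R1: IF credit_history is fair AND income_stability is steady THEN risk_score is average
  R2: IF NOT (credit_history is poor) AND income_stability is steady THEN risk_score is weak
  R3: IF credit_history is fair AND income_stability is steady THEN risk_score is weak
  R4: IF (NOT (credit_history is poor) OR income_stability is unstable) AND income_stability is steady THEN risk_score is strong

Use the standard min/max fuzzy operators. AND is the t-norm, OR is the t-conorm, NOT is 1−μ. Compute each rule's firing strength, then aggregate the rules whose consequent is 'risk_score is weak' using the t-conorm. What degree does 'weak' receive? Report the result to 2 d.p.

0.60

R1: fair=0.40, steady=0.82; AND[min(a, b)] → w = 0.40
R2: ¬poor=1−0.40=0.60, steady=0.82; AND[min(a, b)] → w = 0.60
R3: fair=0.40, steady=0.82; AND[min(a, b)] → w = 0.40
R4: (¬poor=1−0.40=0.60 OR unstable=0.73) = 0.73; AND[min(a, b)] with steady=0.82 → w = 0.73
Rules with consequent 'weak': {R2, R3} → strengths 0.60, 0.40
Aggregate via t-conorm [max(a, b)]: 0.60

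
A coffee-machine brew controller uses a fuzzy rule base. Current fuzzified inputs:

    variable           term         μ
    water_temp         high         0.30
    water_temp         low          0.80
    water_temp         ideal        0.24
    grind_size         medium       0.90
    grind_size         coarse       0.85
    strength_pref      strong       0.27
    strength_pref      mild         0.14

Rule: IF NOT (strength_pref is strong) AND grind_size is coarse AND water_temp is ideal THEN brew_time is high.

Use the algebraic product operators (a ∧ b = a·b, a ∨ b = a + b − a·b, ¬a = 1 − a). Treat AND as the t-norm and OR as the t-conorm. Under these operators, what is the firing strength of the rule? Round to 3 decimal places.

firing strength: ¬strong=1−0.27=0.73, coarse=0.85, ideal=0.24; AND[a·b] → w = 0.1489

0.149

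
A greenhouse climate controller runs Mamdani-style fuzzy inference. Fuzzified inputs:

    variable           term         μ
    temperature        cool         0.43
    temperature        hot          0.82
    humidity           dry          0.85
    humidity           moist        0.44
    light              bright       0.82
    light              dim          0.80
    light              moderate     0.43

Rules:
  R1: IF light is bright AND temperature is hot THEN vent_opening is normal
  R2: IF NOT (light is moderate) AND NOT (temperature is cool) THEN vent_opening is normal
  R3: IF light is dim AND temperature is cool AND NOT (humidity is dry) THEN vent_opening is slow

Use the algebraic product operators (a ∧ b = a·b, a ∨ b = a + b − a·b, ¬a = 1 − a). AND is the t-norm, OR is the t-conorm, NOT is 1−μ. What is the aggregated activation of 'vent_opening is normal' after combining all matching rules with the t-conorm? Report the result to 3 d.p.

0.779

R1: bright=0.82, hot=0.82; AND[a·b] → w = 0.6724
R2: ¬moderate=1−0.43=0.57, ¬cool=1−0.43=0.57; AND[a·b] → w = 0.3249
R3: dim=0.80, cool=0.43, ¬dry=1−0.85=0.15; AND[a·b] → w = 0.0516
Rules with consequent 'normal': {R1, R2} → strengths 0.6724, 0.3249
Aggregate via t-conorm [a + b − a·b]: 0.7788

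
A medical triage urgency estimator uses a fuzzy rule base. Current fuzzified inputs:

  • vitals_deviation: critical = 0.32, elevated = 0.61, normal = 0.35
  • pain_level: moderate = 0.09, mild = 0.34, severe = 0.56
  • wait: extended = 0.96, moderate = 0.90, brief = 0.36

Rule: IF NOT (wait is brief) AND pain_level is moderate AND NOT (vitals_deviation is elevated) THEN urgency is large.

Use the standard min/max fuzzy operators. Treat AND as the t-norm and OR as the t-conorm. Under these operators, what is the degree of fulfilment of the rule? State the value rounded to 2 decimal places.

0.09

firing strength: ¬brief=1−0.36=0.64, moderate=0.09, ¬elevated=1−0.61=0.39; AND[min(a, b)] → w = 0.09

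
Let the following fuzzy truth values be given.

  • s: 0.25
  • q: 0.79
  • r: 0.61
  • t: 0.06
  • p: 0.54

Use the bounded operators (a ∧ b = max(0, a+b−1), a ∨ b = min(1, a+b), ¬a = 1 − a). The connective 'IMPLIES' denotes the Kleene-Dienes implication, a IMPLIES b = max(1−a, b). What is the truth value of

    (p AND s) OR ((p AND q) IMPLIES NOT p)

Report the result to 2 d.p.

p AND s = max(0, a+b−1) on (0.54, 0.25) = 0.00
p AND q = max(0, a+b−1) on (0.54, 0.79) = 0.33
NOT p = 1 − 0.54 = 0.46
(p AND q) IMPLIES NOT p  [Kleene-Dienes: max(1−a, b)] with a=0.33, b=0.46 → 0.67
(p AND s) OR ((p AND q) IMPLIES NOT p) = min(1, a+b) on (0.00, 0.67) = 0.67

0.67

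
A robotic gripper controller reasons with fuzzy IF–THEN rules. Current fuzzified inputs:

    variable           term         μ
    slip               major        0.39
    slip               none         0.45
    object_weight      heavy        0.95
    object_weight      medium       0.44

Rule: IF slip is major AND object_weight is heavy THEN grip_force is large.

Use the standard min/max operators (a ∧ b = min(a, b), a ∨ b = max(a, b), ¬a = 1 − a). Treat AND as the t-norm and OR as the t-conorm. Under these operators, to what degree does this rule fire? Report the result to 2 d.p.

0.39

firing strength: major=0.39, heavy=0.95; AND[min(a, b)] → w = 0.39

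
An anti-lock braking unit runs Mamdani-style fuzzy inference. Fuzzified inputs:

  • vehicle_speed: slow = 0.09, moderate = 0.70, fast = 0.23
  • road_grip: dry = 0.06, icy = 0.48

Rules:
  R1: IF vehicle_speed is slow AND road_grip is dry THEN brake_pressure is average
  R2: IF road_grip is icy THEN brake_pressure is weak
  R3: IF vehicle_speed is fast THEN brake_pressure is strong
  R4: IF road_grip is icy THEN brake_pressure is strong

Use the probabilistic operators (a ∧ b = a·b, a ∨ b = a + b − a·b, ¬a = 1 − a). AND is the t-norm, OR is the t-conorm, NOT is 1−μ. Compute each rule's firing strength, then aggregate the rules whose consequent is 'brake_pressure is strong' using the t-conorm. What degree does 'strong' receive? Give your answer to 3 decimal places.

R1: slow=0.09, dry=0.06; AND[a·b] → w = 0.0054
R2: icy=0.48 → w = 0.4800
R3: fast=0.23 → w = 0.2300
R4: icy=0.48 → w = 0.4800
Rules with consequent 'strong': {R3, R4} → strengths 0.2300, 0.4800
Aggregate via t-conorm [a + b − a·b]: 0.5996

0.600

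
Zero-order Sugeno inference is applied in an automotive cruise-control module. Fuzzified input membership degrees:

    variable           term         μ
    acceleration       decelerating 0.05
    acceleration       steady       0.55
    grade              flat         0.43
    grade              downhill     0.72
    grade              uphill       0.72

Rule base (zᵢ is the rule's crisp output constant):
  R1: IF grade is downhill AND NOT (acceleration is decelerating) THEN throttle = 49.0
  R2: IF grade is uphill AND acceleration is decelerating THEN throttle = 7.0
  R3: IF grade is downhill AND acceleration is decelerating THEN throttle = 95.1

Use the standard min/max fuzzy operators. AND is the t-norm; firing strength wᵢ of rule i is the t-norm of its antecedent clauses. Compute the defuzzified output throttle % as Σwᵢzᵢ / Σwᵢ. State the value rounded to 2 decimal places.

R1 (z=49.0): downhill=0.72, ¬decelerating=1−0.05=0.95; AND[min(a, b)] → w = 0.72
R2 (z=7.0): uphill=0.72, decelerating=0.05; AND[min(a, b)] → w = 0.05
R3 (z=95.1): downhill=0.72, decelerating=0.05; AND[min(a, b)] → w = 0.05
Weighted average = (0.72·49.0 + 0.05·7.0 + 0.05·95.1) / (0.72 + 0.05 + 0.05)
  = 40.3850 / 0.8200 = 49.25

49.25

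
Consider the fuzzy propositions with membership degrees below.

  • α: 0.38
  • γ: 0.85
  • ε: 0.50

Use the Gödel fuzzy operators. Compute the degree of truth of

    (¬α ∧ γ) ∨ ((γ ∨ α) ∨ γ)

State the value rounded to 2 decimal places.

0.85

¬α = 1 − 0.38 = 0.62
¬α ∧ γ = min(a, b) on (0.62, 0.85) = 0.62
γ ∨ α = max(a, b) on (0.85, 0.38) = 0.85
(γ ∨ α) ∨ γ = max(a, b) on (0.85, 0.85) = 0.85
(¬α ∧ γ) ∨ ((γ ∨ α) ∨ γ) = max(a, b) on (0.62, 0.85) = 0.85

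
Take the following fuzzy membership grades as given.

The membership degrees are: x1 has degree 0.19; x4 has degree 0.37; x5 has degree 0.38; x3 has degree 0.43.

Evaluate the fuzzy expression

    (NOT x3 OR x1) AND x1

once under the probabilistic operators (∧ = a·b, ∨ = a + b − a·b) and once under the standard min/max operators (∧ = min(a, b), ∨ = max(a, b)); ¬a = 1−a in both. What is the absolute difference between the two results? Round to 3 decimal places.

Under probabilistic:
  NOT x3 = 1 − 0.4300 = 0.5700
  NOT x3 OR x1 = a + b − a·b on (0.5700, 0.1900) = 0.6517
  (NOT x3 OR x1) AND x1 = a·b on (0.6517, 0.1900) = 0.1238
  → value = 0.1238
Under standard min/max:
  NOT x3 = 1 − 0.43 = 0.57
  NOT x3 OR x1 = max(a, b) on (0.57, 0.19) = 0.57
  (NOT x3 OR x1) AND x1 = min(a, b) on (0.57, 0.19) = 0.19
  → value = 0.1900
|0.1238 − 0.1900| = 0.066

0.066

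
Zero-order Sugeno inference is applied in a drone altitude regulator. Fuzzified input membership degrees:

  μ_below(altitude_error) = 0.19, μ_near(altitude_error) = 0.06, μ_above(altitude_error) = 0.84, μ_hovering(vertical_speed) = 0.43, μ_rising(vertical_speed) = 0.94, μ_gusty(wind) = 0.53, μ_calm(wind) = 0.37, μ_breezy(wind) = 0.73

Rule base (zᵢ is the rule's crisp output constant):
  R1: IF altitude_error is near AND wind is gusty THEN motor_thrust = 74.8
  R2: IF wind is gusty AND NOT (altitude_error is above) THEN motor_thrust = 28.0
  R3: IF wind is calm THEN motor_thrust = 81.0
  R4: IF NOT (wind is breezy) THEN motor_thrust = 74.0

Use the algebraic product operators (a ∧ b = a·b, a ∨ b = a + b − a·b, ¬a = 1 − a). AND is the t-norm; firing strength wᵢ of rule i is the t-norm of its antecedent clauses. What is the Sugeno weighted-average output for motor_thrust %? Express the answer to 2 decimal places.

72.30

R1 (z=74.8): near=0.06, gusty=0.53; AND[a·b] → w = 0.0318
R2 (z=28.0): gusty=0.53, ¬above=1−0.84=0.16; AND[a·b] → w = 0.0848
R3 (z=81.0): calm=0.37 → w = 0.3700
R4 (z=74.0): ¬breezy=1−0.73=0.27 → w = 0.2700
Weighted average = (0.0318·74.8 + 0.0848·28.0 + 0.3700·81.0 + 0.2700·74.0) / (0.0318 + 0.0848 + 0.3700 + 0.2700)
  = 54.7030 / 0.7566 = 72.30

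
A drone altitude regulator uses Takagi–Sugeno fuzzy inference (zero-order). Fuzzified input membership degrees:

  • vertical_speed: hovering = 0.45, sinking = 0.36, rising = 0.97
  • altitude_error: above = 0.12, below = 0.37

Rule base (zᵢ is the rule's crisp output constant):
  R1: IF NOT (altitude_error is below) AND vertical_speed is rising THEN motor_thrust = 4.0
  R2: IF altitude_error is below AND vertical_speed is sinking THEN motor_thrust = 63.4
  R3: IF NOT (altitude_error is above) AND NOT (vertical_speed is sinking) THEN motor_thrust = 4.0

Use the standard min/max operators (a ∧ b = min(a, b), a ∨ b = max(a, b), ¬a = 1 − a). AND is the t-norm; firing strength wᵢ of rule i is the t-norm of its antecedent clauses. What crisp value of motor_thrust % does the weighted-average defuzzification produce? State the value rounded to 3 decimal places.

R1 (z=4.0): ¬below=1−0.37=0.63, rising=0.97; AND[min(a, b)] → w = 0.63
R2 (z=63.4): below=0.37, sinking=0.36; AND[min(a, b)] → w = 0.36
R3 (z=4.0): ¬above=1−0.12=0.88, ¬sinking=1−0.36=0.64; AND[min(a, b)] → w = 0.64
Weighted average = (0.63·4.0 + 0.36·63.4 + 0.64·4.0) / (0.63 + 0.36 + 0.64)
  = 27.9040 / 1.6300 = 17.119

17.119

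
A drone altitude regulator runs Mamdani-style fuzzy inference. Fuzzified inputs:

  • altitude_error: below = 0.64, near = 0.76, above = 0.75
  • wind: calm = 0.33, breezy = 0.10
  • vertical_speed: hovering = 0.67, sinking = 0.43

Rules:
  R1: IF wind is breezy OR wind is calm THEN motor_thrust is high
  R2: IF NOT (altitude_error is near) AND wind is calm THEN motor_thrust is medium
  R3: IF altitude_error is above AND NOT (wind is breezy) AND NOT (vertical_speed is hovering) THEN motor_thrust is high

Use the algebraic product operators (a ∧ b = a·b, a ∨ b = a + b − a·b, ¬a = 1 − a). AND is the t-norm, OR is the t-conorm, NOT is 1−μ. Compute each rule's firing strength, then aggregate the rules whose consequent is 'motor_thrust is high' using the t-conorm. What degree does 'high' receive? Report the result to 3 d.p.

R1: breezy=0.10, calm=0.33; OR[a + b − a·b] → w = 0.3970
R2: ¬near=1−0.76=0.24, calm=0.33; AND[a·b] → w = 0.0792
R3: above=0.75, ¬breezy=1−0.10=0.90, ¬hovering=1−0.67=0.33; AND[a·b] → w = 0.2227
Rules with consequent 'high': {R1, R3} → strengths 0.3970, 0.2227
Aggregate via t-conorm [a + b − a·b]: 0.5313

0.531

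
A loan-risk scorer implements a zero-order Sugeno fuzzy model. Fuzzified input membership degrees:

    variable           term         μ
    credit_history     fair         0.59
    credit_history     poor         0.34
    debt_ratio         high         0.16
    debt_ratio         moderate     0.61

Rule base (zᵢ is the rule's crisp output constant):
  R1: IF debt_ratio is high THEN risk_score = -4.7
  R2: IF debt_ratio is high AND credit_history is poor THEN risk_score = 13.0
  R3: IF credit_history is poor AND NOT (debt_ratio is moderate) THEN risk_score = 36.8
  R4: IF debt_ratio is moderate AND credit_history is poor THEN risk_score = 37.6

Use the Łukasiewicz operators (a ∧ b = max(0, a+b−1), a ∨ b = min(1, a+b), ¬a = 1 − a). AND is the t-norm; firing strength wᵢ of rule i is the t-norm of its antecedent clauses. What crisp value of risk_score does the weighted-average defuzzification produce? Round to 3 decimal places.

-4.700

R1 (z=-4.7): high=0.16 → w = 0.16
R2 (z=13.0): high=0.16, poor=0.34; AND[max(0, a+b−1)] → w = 0.00
R3 (z=36.8): poor=0.34, ¬moderate=1−0.61=0.39; AND[max(0, a+b−1)] → w = 0.00
R4 (z=37.6): moderate=0.61, poor=0.34; AND[max(0, a+b−1)] → w = 0.00
Weighted average = (0.16·-4.7 + 0.00·13.0 + 0.00·36.8 + 0.00·37.6) / (0.16 + 0.00 + 0.00 + 0.00)
  = -0.7520 / 0.1600 = -4.700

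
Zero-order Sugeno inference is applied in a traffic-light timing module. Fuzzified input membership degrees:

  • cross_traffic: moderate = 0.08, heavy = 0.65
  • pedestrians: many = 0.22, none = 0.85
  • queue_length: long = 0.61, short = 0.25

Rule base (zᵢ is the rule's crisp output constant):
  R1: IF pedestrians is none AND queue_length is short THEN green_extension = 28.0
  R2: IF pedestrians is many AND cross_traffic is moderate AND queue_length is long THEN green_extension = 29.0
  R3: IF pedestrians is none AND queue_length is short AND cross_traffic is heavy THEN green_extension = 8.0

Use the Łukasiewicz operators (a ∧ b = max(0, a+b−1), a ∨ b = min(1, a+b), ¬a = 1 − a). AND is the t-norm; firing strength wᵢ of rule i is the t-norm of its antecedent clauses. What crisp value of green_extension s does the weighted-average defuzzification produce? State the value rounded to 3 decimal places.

R1 (z=28.0): none=0.85, short=0.25; AND[max(0, a+b−1)] → w = 0.10
R2 (z=29.0): many=0.22, moderate=0.08, long=0.61; AND[max(0, a+b−1)] → w = 0.00
R3 (z=8.0): none=0.85, short=0.25, heavy=0.65; AND[max(0, a+b−1)] → w = 0.00
Weighted average = (0.10·28.0 + 0.00·29.0 + 0.00·8.0) / (0.10 + 0.00 + 0.00)
  = 2.8000 / 0.1000 = 28.000

28.000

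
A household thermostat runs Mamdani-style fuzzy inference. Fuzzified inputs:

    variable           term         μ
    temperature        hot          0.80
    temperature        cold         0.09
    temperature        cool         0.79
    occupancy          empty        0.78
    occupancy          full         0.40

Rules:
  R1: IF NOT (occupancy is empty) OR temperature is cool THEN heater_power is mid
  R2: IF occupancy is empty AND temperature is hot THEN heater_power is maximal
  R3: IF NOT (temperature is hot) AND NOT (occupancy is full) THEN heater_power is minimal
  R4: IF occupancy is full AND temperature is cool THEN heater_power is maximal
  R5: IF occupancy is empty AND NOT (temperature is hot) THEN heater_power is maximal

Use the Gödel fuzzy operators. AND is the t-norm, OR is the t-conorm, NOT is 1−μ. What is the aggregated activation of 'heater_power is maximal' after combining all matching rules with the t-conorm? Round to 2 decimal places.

R1: ¬empty=1−0.78=0.22, cool=0.79; OR[max(a, b)] → w = 0.79
R2: empty=0.78, hot=0.80; AND[min(a, b)] → w = 0.78
R3: ¬hot=1−0.80=0.20, ¬full=1−0.40=0.60; AND[min(a, b)] → w = 0.20
R4: full=0.40, cool=0.79; AND[min(a, b)] → w = 0.40
R5: empty=0.78, ¬hot=1−0.80=0.20; AND[min(a, b)] → w = 0.20
Rules with consequent 'maximal': {R2, R4, R5} → strengths 0.78, 0.40, 0.20
Aggregate via t-conorm [max(a, b)]: 0.78

0.78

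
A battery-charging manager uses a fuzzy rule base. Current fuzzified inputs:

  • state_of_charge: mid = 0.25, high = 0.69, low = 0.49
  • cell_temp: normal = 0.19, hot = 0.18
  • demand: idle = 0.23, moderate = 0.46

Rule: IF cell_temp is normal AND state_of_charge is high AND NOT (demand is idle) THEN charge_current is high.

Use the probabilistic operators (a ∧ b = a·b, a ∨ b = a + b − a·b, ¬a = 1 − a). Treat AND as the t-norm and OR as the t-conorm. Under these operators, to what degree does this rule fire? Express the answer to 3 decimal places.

0.101

firing strength: normal=0.19, high=0.69, ¬idle=1−0.23=0.77; AND[a·b] → w = 0.1009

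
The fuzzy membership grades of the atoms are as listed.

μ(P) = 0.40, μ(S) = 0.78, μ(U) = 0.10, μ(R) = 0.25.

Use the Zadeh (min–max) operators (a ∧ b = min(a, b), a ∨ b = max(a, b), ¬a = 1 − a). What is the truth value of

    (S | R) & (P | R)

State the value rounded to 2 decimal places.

S | R = max(a, b) on (0.78, 0.25) = 0.78
P | R = max(a, b) on (0.40, 0.25) = 0.40
(S | R) & (P | R) = min(a, b) on (0.78, 0.40) = 0.40

0.40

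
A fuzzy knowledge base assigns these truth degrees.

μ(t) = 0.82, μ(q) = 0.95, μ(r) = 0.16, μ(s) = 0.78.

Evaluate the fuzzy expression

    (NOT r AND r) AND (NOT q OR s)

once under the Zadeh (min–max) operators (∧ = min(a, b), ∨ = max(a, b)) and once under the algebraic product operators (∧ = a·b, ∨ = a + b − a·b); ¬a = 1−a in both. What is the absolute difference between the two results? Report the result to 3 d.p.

Under Zadeh (min–max):
  NOT r = 1 − 0.16 = 0.84
  NOT r AND r = min(a, b) on (0.84, 0.16) = 0.16
  NOT q = 1 − 0.95 = 0.05
  NOT q OR s = max(a, b) on (0.05, 0.78) = 0.78
  (NOT r AND r) AND (NOT q OR s) = min(a, b) on (0.16, 0.78) = 0.16
  → value = 0.1600
Under algebraic product:
  NOT r = 1 − 0.1600 = 0.8400
  NOT r AND r = a·b on (0.8400, 0.1600) = 0.1344
  NOT q = 1 − 0.9500 = 0.0500
  NOT q OR s = a + b − a·b on (0.0500, 0.7800) = 0.7910
  (NOT r AND r) AND (NOT q OR s) = a·b on (0.1344, 0.7910) = 0.1063
  → value = 0.1063
|0.1600 − 0.1063| = 0.054

0.054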